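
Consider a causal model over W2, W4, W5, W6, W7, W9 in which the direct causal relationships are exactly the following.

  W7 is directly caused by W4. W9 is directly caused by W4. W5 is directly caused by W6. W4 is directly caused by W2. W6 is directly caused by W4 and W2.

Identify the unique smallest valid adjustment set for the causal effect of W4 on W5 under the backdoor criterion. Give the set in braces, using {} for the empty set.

Variables eligible for adjustment (non-descendants of W4, excluding W4 and W5): {W2}.
Backdoor paths from W4 to W5:
  P1: W4 <- W2 -> W6 -> W5
The empty set is not sufficient: P1 (W4 <- W2 -> W6 -> W5) has no collider blocking it and no conditioned non-collider, so it is open.
Try {W2}:
  P1: blocked at fork node W2 ∈ conditioning set.
{W2} contains no descendant of W4 and blocks every backdoor path.
{W2} is the unique smallest valid adjustment set.

{W2}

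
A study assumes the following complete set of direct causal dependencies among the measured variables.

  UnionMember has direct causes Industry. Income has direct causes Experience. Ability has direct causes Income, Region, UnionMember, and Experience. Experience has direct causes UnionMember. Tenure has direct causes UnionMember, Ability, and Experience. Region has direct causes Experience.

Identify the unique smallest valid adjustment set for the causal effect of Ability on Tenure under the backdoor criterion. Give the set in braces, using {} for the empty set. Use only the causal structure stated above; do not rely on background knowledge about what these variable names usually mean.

Variables eligible for adjustment (non-descendants of Ability, excluding Ability and Tenure): {Experience, Income, Industry, Region, UnionMember}.
Backdoor paths from Ability to Tenure:
  P1: Ability <- UnionMember -> Experience -> Tenure
  P2: Ability <- UnionMember -> Tenure
  P3: Ability <- Experience <- UnionMember -> Tenure
  P4: Ability <- Experience -> Tenure
  P5: Ability <- Income <- Experience <- UnionMember -> Tenure
  P6: Ability <- Income <- Experience -> Tenure
  P7: Ability <- Region <- Experience <- UnionMember -> Tenure
  P8: Ability <- Region <- Experience -> Tenure
The empty set is not sufficient: P1 (Ability <- UnionMember -> Experience -> Tenure) has no collider blocking it and no conditioned non-collider, so it is open.
Try {Experience, UnionMember}:
  P1: blocked at fork node UnionMember ∈ conditioning set.
  P2: blocked at fork node UnionMember ∈ conditioning set.
  P3: blocked at chain node Experience ∈ conditioning set.
  P4: blocked at fork node Experience ∈ conditioning set.
  P5: blocked at chain node Experience ∈ conditioning set.
  P6: blocked at fork node Experience ∈ conditioning set.
  P7: blocked at chain node Experience ∈ conditioning set.
  P8: blocked at fork node Experience ∈ conditioning set.
{Experience, UnionMember} contains no descendant of Ability and blocks every backdoor path.
Every element of {Experience, UnionMember} is needed (dropping Experience leaves P4 open; dropping UnionMember leaves P2 open), so no proper subset is valid.
Among all size-2 subsets of the eligible variables, only {Experience, UnionMember} blocks every backdoor path, so it is the unique smallest valid adjustment set.

{Experience, UnionMember}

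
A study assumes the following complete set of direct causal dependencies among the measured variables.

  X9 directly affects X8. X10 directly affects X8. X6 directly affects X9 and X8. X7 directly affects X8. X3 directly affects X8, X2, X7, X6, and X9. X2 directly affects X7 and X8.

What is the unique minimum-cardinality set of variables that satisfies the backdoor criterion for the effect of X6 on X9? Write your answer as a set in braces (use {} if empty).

{X3}

Variables eligible for adjustment (non-descendants of X6, excluding X6 and X9): {X10, X2, X3, X7}.
Backdoor paths from X6 to X9:
  P1: X6 <- X3 -> X2 -> X7 -> X8 <- X9
  P2: X6 <- X3 -> X2 -> X8 <- X9
  P3: X6 <- X3 -> X9
  P4: X6 <- X3 -> X7 <- X2 -> X8 <- X9
  P5: X6 <- X3 -> X7 -> X8 <- X9
  P6: X6 <- X3 -> X8 <- X9
The empty set is not sufficient: P3 (X6 <- X3 -> X9) has no collider blocking it and no conditioned non-collider, so it is open.
Try {X3}:
  P1: blocked at fork node X3 ∈ conditioning set.
  P2: blocked at fork node X3 ∈ conditioning set.
  P3: blocked at fork node X3 ∈ conditioning set.
  P4: blocked at fork node X3 ∈ conditioning set.
  P5: blocked at fork node X3 ∈ conditioning set.
  P6: blocked at fork node X3 ∈ conditioning set.
{X3} contains no descendant of X6 and blocks every backdoor path.
No other singleton works — e.g. {X10} leaves P3 open — so {X3} is the unique smallest valid adjustment set.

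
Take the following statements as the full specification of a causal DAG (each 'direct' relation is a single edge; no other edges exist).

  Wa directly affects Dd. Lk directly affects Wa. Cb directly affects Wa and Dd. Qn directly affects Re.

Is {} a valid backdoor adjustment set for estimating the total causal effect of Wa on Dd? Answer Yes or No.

Backdoor paths from Wa to Dd (paths whose first edge points into Wa):
  P1: Wa <- Cb -> Dd
Condition 1 (no descendant of Wa in the set): holds — descendants of Wa are {Dd}; none are in {}.
Condition 2 (every backdoor path blocked by {}):
  P1: open — no interior node is in the conditioning set.
{} does not satisfy the backdoor criterion.

No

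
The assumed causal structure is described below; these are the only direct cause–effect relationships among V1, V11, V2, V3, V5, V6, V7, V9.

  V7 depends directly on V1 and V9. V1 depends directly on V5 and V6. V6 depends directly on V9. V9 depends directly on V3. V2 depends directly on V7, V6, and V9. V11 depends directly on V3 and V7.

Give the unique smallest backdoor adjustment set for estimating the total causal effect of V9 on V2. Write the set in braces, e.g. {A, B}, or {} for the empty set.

{}

Variables eligible for adjustment (non-descendants of V9, excluding V9 and V2): {V3, V5}.
Backdoor paths from V9 to V2:
  P1: V9 <- V3 -> V11 <- V7 <- V1 <- V6 -> V2
  P2: V9 <- V3 -> V11 <- V7 -> V2
Each backdoor path contains an unconditioned collider, so every path is already blocked with the empty conditioning set:
  P1: blocked at collider V11 (neither it nor any descendant is in the conditioning set).
  P2: blocked at collider V11 (neither it nor any descendant is in the conditioning set).
The empty set is therefore the unique smallest valid set.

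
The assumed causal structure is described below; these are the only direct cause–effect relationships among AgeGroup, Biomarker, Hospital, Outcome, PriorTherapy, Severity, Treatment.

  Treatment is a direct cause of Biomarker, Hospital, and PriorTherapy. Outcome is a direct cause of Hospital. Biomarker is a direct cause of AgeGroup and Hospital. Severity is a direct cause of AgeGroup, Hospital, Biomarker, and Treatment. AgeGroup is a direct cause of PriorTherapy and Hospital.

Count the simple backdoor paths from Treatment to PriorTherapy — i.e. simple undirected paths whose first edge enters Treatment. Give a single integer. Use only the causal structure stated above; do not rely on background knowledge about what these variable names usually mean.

A backdoor path from Treatment to PriorTherapy is any simple undirected path whose first edge points into Treatment (i.e. leaves Treatment via a parent).
Parents of Treatment: {Severity}.
Enumerating:
  P1: Treatment <- Severity -> Biomarker -> AgeGroup -> PriorTherapy
  P2: Treatment <- Severity -> Biomarker -> Hospital <- AgeGroup -> PriorTherapy
  P3: Treatment <- Severity -> AgeGroup -> PriorTherapy
  P4: Treatment <- Severity -> Hospital <- Biomarker -> AgeGroup -> PriorTherapy
  P5: Treatment <- Severity -> Hospital <- AgeGroup -> PriorTherapy
That exhausts the simple backdoor paths. Count: 5.

5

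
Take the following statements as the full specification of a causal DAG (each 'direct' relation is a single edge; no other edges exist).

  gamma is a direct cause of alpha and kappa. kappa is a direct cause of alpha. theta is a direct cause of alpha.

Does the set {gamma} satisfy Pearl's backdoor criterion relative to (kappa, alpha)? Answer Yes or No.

Backdoor paths from kappa to alpha (paths whose first edge points into kappa):
  P1: kappa <- gamma -> alpha
Condition 1 (no descendant of kappa in the set): holds — descendants of kappa are {alpha}; none are in {gamma}.
Condition 2 (every backdoor path blocked by {gamma}):
  P1: blocked at fork node gamma ∈ conditioning set.
{gamma} satisfies the backdoor criterion.

Yes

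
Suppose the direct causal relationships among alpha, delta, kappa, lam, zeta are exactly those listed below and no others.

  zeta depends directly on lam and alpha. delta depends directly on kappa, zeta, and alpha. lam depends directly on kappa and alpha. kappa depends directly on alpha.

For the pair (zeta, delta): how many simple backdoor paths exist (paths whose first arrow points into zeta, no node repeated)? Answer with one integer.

A backdoor path from zeta to delta is any simple undirected path whose first edge points into zeta (i.e. leaves zeta via a parent).
Parents of zeta: {alpha, lam}.
Enumerating:
  P1: zeta <- alpha -> kappa -> delta
  P2: zeta <- alpha -> lam <- kappa -> delta
  P3: zeta <- alpha -> delta
  P4: zeta <- lam <- alpha -> kappa -> delta
  P5: zeta <- lam <- alpha -> delta
  P6: zeta <- lam <- kappa <- alpha -> delta
  P7: zeta <- lam <- kappa -> delta
That exhausts the simple backdoor paths. Count: 7.

7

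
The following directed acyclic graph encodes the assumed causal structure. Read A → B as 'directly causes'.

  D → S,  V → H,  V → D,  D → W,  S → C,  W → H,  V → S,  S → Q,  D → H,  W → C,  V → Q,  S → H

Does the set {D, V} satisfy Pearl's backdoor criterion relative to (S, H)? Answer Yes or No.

Backdoor paths from S to H (paths whose first edge points into S):
  P1: S <- V -> D -> W -> H
  P2: S <- V -> D -> H
  P3: S <- V -> H
  P4: S <- D <- V -> H
  P5: S <- D -> W -> H
  P6: S <- D -> H
Condition 1 (no descendant of S in the set): holds — descendants of S are {C, H, Q}; none are in {D, V}.
Condition 2 (every backdoor path blocked by {D, V}):
  P1: blocked at fork node V ∈ conditioning set.
  P2: blocked at fork node V ∈ conditioning set.
  P3: blocked at fork node V ∈ conditioning set.
  P4: blocked at chain node D ∈ conditioning set.
  P5: blocked at fork node D ∈ conditioning set.
  P6: blocked at fork node D ∈ conditioning set.
{D, V} satisfies the backdoor criterion.

Yes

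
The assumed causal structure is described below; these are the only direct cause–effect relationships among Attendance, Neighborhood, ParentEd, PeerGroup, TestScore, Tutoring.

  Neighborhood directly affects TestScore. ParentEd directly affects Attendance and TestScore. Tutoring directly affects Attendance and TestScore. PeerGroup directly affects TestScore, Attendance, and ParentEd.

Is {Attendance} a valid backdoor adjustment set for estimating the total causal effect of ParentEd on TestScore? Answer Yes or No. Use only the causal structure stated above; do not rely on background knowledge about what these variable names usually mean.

No

Backdoor paths from ParentEd to TestScore (paths whose first edge points into ParentEd):
  P1: ParentEd <- PeerGroup -> Attendance <- Tutoring -> TestScore
  P2: ParentEd <- PeerGroup -> TestScore
Condition 1 (no descendant of ParentEd in the set): FAILS — Attendance is a descendant of ParentEd.
Condition 2 (every backdoor path blocked by {Attendance}):
  P1: open — collider(s) Attendance are conditioned on (or have a conditioned descendant) and no non-collider on the path is in the set.
  P2: open — no interior node is in the conditioning set.
{Attendance} does not satisfy the backdoor criterion.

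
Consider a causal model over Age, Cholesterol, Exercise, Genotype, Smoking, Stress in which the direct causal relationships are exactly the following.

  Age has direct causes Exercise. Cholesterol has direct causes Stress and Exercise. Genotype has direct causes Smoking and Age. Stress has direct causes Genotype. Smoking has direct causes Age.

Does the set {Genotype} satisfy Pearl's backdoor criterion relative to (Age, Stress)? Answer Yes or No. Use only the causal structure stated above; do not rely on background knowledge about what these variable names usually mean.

No

Backdoor paths from Age to Stress (paths whose first edge points into Age):
  P1: Age <- Exercise -> Cholesterol <- Stress
Condition 1 (no descendant of Age in the set): FAILS — Genotype is a descendant of Age.
Condition 2 (every backdoor path blocked by {Genotype}):
  P1: blocked at collider Cholesterol (neither it nor any descendant is in the conditioning set).
{Genotype} does not satisfy the backdoor criterion.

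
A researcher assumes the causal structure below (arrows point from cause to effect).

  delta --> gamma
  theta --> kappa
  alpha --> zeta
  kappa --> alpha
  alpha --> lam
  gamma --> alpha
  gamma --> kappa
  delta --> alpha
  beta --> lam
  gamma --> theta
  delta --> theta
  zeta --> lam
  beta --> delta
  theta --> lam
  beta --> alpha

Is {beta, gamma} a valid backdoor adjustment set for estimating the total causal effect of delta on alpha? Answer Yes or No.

Backdoor paths from delta to alpha (paths whose first edge points into delta):
  P1: delta <- beta -> alpha
  P2: delta <- beta -> lam <- theta <- gamma -> kappa -> alpha
  P3: delta <- beta -> lam <- theta <- gamma -> alpha
  P4: delta <- beta -> lam <- theta -> kappa <- gamma -> alpha
  P5: delta <- beta -> lam <- theta -> kappa -> alpha
  P6: delta <- beta -> lam <- alpha
  P7: delta <- beta -> lam <- zeta <- alpha
Condition 1 (no descendant of delta in the set): FAILS — gamma is a descendant of delta.
Condition 2 (every backdoor path blocked by {beta, gamma}):
  P1: blocked at fork node beta ∈ conditioning set.
  P2: blocked at fork node beta ∈ conditioning set.
  P3: blocked at fork node beta ∈ conditioning set.
  P4: blocked at fork node beta ∈ conditioning set.
  P5: blocked at fork node beta ∈ conditioning set.
  P6: blocked at fork node beta ∈ conditioning set.
  P7: blocked at fork node beta ∈ conditioning set.
{beta, gamma} does not satisfy the backdoor criterion.

No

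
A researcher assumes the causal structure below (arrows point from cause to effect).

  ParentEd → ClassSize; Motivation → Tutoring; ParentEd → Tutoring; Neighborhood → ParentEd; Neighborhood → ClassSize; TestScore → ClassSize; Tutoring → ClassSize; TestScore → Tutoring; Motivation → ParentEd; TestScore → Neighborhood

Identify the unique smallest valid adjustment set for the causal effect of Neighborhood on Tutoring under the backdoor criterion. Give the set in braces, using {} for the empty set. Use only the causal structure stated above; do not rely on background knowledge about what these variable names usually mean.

Variables eligible for adjustment (non-descendants of Neighborhood, excluding Neighborhood and Tutoring): {Motivation, TestScore}.
Backdoor paths from Neighborhood to Tutoring:
  P1: Neighborhood <- TestScore -> Tutoring
  P2: Neighborhood <- TestScore -> ClassSize <- ParentEd <- Motivation -> Tutoring
  P3: Neighborhood <- TestScore -> ClassSize <- ParentEd -> Tutoring
  P4: Neighborhood <- TestScore -> ClassSize <- Tutoring
The empty set is not sufficient: P1 (Neighborhood <- TestScore -> Tutoring) has no collider blocking it and no conditioned non-collider, so it is open.
Try {TestScore}:
  P1: blocked at fork node TestScore ∈ conditioning set.
  P2: blocked at fork node TestScore ∈ conditioning set.
  P3: blocked at fork node TestScore ∈ conditioning set.
  P4: blocked at fork node TestScore ∈ conditioning set.
{TestScore} contains no descendant of Neighborhood and blocks every backdoor path.
No other singleton works — e.g. {Motivation} leaves P1 open — so {TestScore} is the unique smallest valid adjustment set.

{TestScore}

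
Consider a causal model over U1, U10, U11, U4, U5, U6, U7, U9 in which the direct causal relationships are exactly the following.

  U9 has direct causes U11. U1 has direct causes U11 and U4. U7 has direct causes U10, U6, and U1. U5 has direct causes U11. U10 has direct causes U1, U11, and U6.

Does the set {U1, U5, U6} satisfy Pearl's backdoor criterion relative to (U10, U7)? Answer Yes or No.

Yes

Backdoor paths from U10 to U7 (paths whose first edge points into U10):
  P1: U10 <- U11 -> U1 -> U7
  P2: U10 <- U1 -> U7
  P3: U10 <- U6 -> U7
Condition 1 (no descendant of U10 in the set): holds — descendants of U10 are {U7}; none are in {U1, U5, U6}.
Condition 2 (every backdoor path blocked by {U1, U5, U6}):
  P1: blocked at chain node U1 ∈ conditioning set.
  P2: blocked at fork node U1 ∈ conditioning set.
  P3: blocked at fork node U6 ∈ conditioning set.
{U1, U5, U6} satisfies the backdoor criterion.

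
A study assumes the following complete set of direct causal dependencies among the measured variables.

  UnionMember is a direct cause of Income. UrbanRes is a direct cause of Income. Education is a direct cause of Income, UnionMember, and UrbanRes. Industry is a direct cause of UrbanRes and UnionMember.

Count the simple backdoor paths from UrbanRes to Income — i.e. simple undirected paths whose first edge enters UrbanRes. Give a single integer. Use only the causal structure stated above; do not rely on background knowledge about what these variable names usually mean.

A backdoor path from UrbanRes to Income is any simple undirected path whose first edge points into UrbanRes (i.e. leaves UrbanRes via a parent).
Parents of UrbanRes: {Education, Industry}.
Enumerating:
  P1: UrbanRes <- Industry -> UnionMember <- Education -> Income
  P2: UrbanRes <- Industry -> UnionMember -> Income
  P3: UrbanRes <- Education -> UnionMember -> Income
  P4: UrbanRes <- Education -> Income
That exhausts the simple backdoor paths. Count: 4.

4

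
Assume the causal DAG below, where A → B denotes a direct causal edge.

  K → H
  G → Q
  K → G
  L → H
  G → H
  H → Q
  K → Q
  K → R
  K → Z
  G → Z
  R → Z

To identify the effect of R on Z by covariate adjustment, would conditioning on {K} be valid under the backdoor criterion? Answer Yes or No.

Yes

Backdoor paths from R to Z (paths whose first edge points into R):
  P1: R <- K -> G -> Z
  P2: R <- K -> H <- G -> Z
  P3: R <- K -> H -> Q <- G -> Z
  P4: R <- K -> Q <- G -> Z
  P5: R <- K -> Q <- H <- G -> Z
  P6: R <- K -> Z
Condition 1 (no descendant of R in the set): holds — descendants of R are {Z}; none are in {K}.
Condition 2 (every backdoor path blocked by {K}):
  P1: blocked at fork node K ∈ conditioning set.
  P2: blocked at fork node K ∈ conditioning set.
  P3: blocked at fork node K ∈ conditioning set.
  P4: blocked at fork node K ∈ conditioning set.
  P5: blocked at fork node K ∈ conditioning set.
  P6: blocked at fork node K ∈ conditioning set.
{K} satisfies the backdoor criterion.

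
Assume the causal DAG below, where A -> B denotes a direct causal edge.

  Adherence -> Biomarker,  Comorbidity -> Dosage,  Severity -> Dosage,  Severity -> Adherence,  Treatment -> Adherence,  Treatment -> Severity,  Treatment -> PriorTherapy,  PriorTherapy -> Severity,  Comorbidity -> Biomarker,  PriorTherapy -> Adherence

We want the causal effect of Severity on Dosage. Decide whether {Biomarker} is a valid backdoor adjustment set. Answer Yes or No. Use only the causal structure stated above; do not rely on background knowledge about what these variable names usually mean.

No

Backdoor paths from Severity to Dosage (paths whose first edge points into Severity):
  P1: Severity <- Treatment -> PriorTherapy -> Adherence -> Biomarker <- Comorbidity -> Dosage
  P2: Severity <- Treatment -> Adherence -> Biomarker <- Comorbidity -> Dosage
  P3: Severity <- PriorTherapy <- Treatment -> Adherence -> Biomarker <- Comorbidity -> Dosage
  P4: Severity <- PriorTherapy -> Adherence -> Biomarker <- Comorbidity -> Dosage
Condition 1 (no descendant of Severity in the set): FAILS — Biomarker is a descendant of Severity.
Condition 2 (every backdoor path blocked by {Biomarker}):
  P1: open — collider(s) Biomarker are conditioned on (or have a conditioned descendant) and no non-collider on the path is in the set.
  P2: open — collider(s) Biomarker are conditioned on (or have a conditioned descendant) and no non-collider on the path is in the set.
  P3: open — collider(s) Biomarker are conditioned on (or have a conditioned descendant) and no non-collider on the path is in the set.
  P4: open — collider(s) Biomarker are conditioned on (or have a conditioned descendant) and no non-collider on the path is in the set.
{Biomarker} does not satisfy the backdoor criterion.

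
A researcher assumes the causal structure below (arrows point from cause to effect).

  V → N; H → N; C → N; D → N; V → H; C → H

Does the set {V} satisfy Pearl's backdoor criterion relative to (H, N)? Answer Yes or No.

Backdoor paths from H to N (paths whose first edge points into H):
  P1: H <- C -> N
  P2: H <- V -> N
Condition 1 (no descendant of H in the set): holds — descendants of H are {N}; none are in {V}.
Condition 2 (every backdoor path blocked by {V}):
  P1: open — no interior node is in the conditioning set.
  P2: blocked at fork node V ∈ conditioning set.
{V} does not satisfy the backdoor criterion.

No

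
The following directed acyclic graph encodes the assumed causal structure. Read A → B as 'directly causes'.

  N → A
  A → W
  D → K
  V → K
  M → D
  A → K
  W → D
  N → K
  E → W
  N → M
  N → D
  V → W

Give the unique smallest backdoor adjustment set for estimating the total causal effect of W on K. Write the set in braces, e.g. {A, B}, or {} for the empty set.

Variables eligible for adjustment (non-descendants of W, excluding W and K): {A, E, M, N, V}.
Backdoor paths from W to K:
  P1: W <- V -> K
  P2: W <- A <- N -> M -> D -> K
  P3: W <- A <- N -> D -> K
  P4: W <- A <- N -> K
  P5: W <- A -> K
The empty set is not sufficient: P1 (W <- V -> K) has no collider blocking it and no conditioned non-collider, so it is open.
Try {A, V}:
  P1: blocked at fork node V ∈ conditioning set.
  P2: blocked at chain node A ∈ conditioning set.
  P3: blocked at chain node A ∈ conditioning set.
  P4: blocked at chain node A ∈ conditioning set.
  P5: blocked at fork node A ∈ conditioning set.
{A, V} contains no descendant of W and blocks every backdoor path.
Every element of {A, V} is needed (dropping A leaves P2 open; dropping V leaves P1 open), so no proper subset is valid.
Among all size-2 subsets of the eligible variables, only {A, V} blocks every backdoor path, so it is the unique smallest valid adjustment set.

{A, V}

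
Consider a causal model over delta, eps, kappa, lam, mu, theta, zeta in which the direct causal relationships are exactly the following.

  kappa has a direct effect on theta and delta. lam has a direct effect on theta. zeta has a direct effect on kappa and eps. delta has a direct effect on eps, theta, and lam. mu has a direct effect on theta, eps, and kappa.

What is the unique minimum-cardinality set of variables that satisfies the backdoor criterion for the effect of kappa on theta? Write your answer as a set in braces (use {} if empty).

Variables eligible for adjustment (non-descendants of kappa, excluding kappa and theta): {mu, zeta}.
Backdoor paths from kappa to theta:
  P1: kappa <- mu -> eps <- delta -> lam -> theta
  P2: kappa <- mu -> eps <- delta -> theta
  P3: kappa <- mu -> theta
  P4: kappa <- zeta -> eps <- mu -> theta
  P5: kappa <- zeta -> eps <- delta -> lam -> theta
  P6: kappa <- zeta -> eps <- delta -> theta
The empty set is not sufficient: P3 (kappa <- mu -> theta) has no collider blocking it and no conditioned non-collider, so it is open.
Try {mu}:
  P1: blocked at fork node mu ∈ conditioning set.
  P2: blocked at fork node mu ∈ conditioning set.
  P3: blocked at fork node mu ∈ conditioning set.
  P4: blocked at collider eps (neither it nor any descendant is in the conditioning set).
  P5: blocked at collider eps (neither it nor any descendant is in the conditioning set).
  P6: blocked at collider eps (neither it nor any descendant is in the conditioning set).
{mu} contains no descendant of kappa and blocks every backdoor path.
No other singleton works — e.g. {zeta} leaves P3 open — so {mu} is the unique smallest valid adjustment set.

{mu}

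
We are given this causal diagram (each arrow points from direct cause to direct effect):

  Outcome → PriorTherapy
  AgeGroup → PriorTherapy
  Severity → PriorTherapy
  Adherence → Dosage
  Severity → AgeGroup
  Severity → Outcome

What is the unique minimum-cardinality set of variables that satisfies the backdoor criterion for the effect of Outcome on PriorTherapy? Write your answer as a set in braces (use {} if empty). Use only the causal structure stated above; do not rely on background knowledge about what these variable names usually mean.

Variables eligible for adjustment (non-descendants of Outcome, excluding Outcome and PriorTherapy): {Adherence, AgeGroup, Dosage, Severity}.
Backdoor paths from Outcome to PriorTherapy:
  P1: Outcome <- Severity -> AgeGroup -> PriorTherapy
  P2: Outcome <- Severity -> PriorTherapy
The empty set is not sufficient: P1 (Outcome <- Severity -> AgeGroup -> PriorTherapy) has no collider blocking it and no conditioned non-collider, so it is open.
Try {Severity}:
  P1: blocked at fork node Severity ∈ conditioning set.
  P2: blocked at fork node Severity ∈ conditioning set.
{Severity} contains no descendant of Outcome and blocks every backdoor path.
No other singleton works — e.g. {Adherence} leaves P1 open — so {Severity} is the unique smallest valid adjustment set.

{Severity}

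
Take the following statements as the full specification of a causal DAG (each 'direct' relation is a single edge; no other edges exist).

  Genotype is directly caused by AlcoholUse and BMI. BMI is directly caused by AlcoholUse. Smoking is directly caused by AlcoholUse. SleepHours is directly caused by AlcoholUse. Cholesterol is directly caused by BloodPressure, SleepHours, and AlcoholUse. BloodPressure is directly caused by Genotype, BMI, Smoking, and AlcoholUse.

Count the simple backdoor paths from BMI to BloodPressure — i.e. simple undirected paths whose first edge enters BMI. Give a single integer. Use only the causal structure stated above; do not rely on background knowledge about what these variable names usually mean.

5

A backdoor path from BMI to BloodPressure is any simple undirected path whose first edge points into BMI (i.e. leaves BMI via a parent).
Parents of BMI: {AlcoholUse}.
Enumerating:
  P1: BMI <- AlcoholUse -> SleepHours -> Cholesterol <- BloodPressure
  P2: BMI <- AlcoholUse -> Smoking -> BloodPressure
  P3: BMI <- AlcoholUse -> Genotype -> BloodPressure
  P4: BMI <- AlcoholUse -> BloodPressure
  P5: BMI <- AlcoholUse -> Cholesterol <- BloodPressure
That exhausts the simple backdoor paths. Count: 5.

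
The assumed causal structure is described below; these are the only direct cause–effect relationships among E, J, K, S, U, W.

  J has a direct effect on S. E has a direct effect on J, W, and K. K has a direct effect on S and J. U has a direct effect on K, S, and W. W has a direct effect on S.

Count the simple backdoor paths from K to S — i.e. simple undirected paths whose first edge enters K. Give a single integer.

6

A backdoor path from K to S is any simple undirected path whose first edge points into K (i.e. leaves K via a parent).
Parents of K: {E, U}.
Enumerating:
  P1: K <- E -> W <- U -> S
  P2: K <- E -> W -> S
  P3: K <- E -> J -> S
  P4: K <- U -> W <- E -> J -> S
  P5: K <- U -> W -> S
  P6: K <- U -> S
That exhausts the simple backdoor paths. Count: 6.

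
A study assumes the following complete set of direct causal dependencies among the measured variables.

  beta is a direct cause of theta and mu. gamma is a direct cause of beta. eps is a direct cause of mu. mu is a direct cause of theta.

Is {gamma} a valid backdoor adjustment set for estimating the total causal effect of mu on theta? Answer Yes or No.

Backdoor paths from mu to theta (paths whose first edge points into mu):
  P1: mu <- beta -> theta
Condition 1 (no descendant of mu in the set): holds — descendants of mu are {theta}; none are in {gamma}.
Condition 2 (every backdoor path blocked by {gamma}):
  P1: open — no interior node is in the conditioning set.
{gamma} does not satisfy the backdoor criterion.

No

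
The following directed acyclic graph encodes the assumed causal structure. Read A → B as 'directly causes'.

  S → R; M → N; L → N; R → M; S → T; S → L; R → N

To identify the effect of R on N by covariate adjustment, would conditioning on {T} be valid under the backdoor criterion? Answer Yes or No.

No

Backdoor paths from R to N (paths whose first edge points into R):
  P1: R <- S -> L -> N
Condition 1 (no descendant of R in the set): holds — descendants of R are {M, N}; none are in {T}.
Condition 2 (every backdoor path blocked by {T}):
  P1: open — no interior node is in the conditioning set.
{T} does not satisfy the backdoor criterion.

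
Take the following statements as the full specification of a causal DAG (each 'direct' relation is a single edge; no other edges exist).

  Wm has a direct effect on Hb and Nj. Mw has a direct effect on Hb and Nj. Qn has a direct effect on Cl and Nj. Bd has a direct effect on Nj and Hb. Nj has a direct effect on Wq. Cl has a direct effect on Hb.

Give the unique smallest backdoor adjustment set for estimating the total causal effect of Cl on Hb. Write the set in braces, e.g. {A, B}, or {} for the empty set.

{}

Variables eligible for adjustment (non-descendants of Cl, excluding Cl and Hb): {Bd, Mw, Nj, Qn, Wm, Wq}.
Backdoor paths from Cl to Hb:
  P1: Cl <- Qn -> Nj <- Wm -> Hb
  P2: Cl <- Qn -> Nj <- Bd -> Hb
  P3: Cl <- Qn -> Nj <- Mw -> Hb
Each backdoor path contains an unconditioned collider, so every path is already blocked with the empty conditioning set:
  P1: blocked at collider Nj (neither it nor any descendant is in the conditioning set).
  P2: blocked at collider Nj (neither it nor any descendant is in the conditioning set).
  P3: blocked at collider Nj (neither it nor any descendant is in the conditioning set).
The empty set is therefore the unique smallest valid set.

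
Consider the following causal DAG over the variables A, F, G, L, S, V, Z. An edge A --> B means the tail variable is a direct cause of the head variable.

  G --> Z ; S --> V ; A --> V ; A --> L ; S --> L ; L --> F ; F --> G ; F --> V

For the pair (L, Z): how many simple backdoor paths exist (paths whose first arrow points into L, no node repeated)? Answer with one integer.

A backdoor path from L to Z is any simple undirected path whose first edge points into L (i.e. leaves L via a parent).
Parents of L: {A, S}.
Enumerating:
  P1: L <- A -> V <- F -> G -> Z
  P2: L <- S -> V <- F -> G -> Z
That exhausts the simple backdoor paths. Count: 2.

2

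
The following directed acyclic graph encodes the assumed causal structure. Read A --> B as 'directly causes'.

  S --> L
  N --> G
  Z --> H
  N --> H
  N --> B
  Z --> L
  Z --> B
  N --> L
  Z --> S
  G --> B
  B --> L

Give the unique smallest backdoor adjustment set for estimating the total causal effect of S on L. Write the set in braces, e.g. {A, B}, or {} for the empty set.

Variables eligible for adjustment (non-descendants of S, excluding S and L): {B, G, H, N, Z}.
Backdoor paths from S to L:
  P1: S <- Z -> H <- N -> G -> B -> L
  P2: S <- Z -> H <- N -> B -> L
  P3: S <- Z -> H <- N -> L
  P4: S <- Z -> B <- N -> L
  P5: S <- Z -> B <- G <- N -> L
  P6: S <- Z -> B -> L
  P7: S <- Z -> L
The empty set is not sufficient: P6 (S <- Z -> B -> L) has no collider blocking it and no conditioned non-collider, so it is open.
Try {Z}:
  P1: blocked at fork node Z ∈ conditioning set.
  P2: blocked at fork node Z ∈ conditioning set.
  P3: blocked at fork node Z ∈ conditioning set.
  P4: blocked at fork node Z ∈ conditioning set.
  P5: blocked at fork node Z ∈ conditioning set.
  P6: blocked at fork node Z ∈ conditioning set.
  P7: blocked at fork node Z ∈ conditioning set.
{Z} contains no descendant of S and blocks every backdoor path.
No other singleton works — e.g. {N} leaves P6 open — so {Z} is the unique smallest valid adjustment set.

{Z}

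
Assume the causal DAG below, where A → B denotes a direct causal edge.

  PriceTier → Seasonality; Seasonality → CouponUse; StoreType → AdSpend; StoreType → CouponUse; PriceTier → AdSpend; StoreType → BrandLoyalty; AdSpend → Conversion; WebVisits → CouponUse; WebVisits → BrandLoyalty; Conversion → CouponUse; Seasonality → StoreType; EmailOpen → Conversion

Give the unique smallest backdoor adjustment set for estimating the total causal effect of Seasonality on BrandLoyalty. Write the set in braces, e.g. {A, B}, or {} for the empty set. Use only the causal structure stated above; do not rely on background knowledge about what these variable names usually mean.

Variables eligible for adjustment (non-descendants of Seasonality, excluding Seasonality and BrandLoyalty): {EmailOpen, PriceTier, WebVisits}.
Backdoor paths from Seasonality to BrandLoyalty:
  P1: Seasonality <- PriceTier -> AdSpend <- StoreType -> BrandLoyalty
  P2: Seasonality <- PriceTier -> AdSpend <- StoreType -> CouponUse <- WebVisits -> BrandLoyalty
  P3: Seasonality <- PriceTier -> AdSpend -> Conversion -> CouponUse <- WebVisits -> BrandLoyalty
  P4: Seasonality <- PriceTier -> AdSpend -> Conversion -> CouponUse <- StoreType -> BrandLoyalty
Each backdoor path contains an unconditioned collider, so every path is already blocked with the empty conditioning set:
  P1: blocked at collider AdSpend (neither it nor any descendant is in the conditioning set).
  P2: blocked at collider AdSpend (neither it nor any descendant is in the conditioning set).
  P3: blocked at collider CouponUse (neither it nor any descendant is in the conditioning set).
  P4: blocked at collider CouponUse (neither it nor any descendant is in the conditioning set).
The empty set is therefore the unique smallest valid set.

{}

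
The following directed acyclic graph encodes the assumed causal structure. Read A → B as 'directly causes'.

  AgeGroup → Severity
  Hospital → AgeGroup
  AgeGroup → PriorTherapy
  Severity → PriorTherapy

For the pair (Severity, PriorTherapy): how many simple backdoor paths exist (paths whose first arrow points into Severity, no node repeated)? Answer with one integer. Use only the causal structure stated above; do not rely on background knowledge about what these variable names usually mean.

1

A backdoor path from Severity to PriorTherapy is any simple undirected path whose first edge points into Severity (i.e. leaves Severity via a parent).
Parents of Severity: {AgeGroup}.
Enumerating:
  P1: Severity <- AgeGroup -> PriorTherapy
That exhausts the simple backdoor paths. Count: 1.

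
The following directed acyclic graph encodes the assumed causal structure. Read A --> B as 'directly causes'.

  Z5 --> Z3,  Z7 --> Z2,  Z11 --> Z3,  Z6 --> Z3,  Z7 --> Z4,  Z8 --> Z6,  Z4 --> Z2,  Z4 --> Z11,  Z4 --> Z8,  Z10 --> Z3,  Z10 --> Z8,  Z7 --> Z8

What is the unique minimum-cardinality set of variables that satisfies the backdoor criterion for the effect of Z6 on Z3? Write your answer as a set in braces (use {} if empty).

{Z8}

Variables eligible for adjustment (non-descendants of Z6, excluding Z6 and Z3): {Z10, Z11, Z2, Z4, Z5, Z7, Z8}.
Backdoor paths from Z6 to Z3:
  P1: Z6 <- Z8 <- Z7 -> Z4 -> Z11 -> Z3
  P2: Z6 <- Z8 <- Z7 -> Z2 <- Z4 -> Z11 -> Z3
  P3: Z6 <- Z8 <- Z10 -> Z3
  P4: Z6 <- Z8 <- Z4 -> Z11 -> Z3
The empty set is not sufficient: P1 (Z6 <- Z8 <- Z7 -> Z4 -> Z11 -> Z3) has no collider blocking it and no conditioned non-collider, so it is open.
Try {Z8}:
  P1: blocked at chain node Z8 ∈ conditioning set.
  P2: blocked at chain node Z8 ∈ conditioning set.
  P3: blocked at chain node Z8 ∈ conditioning set.
  P4: blocked at chain node Z8 ∈ conditioning set.
{Z8} contains no descendant of Z6 and blocks every backdoor path.
No other singleton works — e.g. {Z7} leaves P3 open — so {Z8} is the unique smallest valid adjustment set.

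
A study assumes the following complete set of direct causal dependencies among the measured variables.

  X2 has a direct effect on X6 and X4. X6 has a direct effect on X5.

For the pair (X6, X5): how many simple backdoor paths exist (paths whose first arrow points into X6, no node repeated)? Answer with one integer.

0

A backdoor path from X6 to X5 is any simple undirected path whose first edge points into X6 (i.e. leaves X6 via a parent).
Parents of X6: {X2}.
No simple path from any parent of X6 reaches X5 without revisiting X6, so there are no backdoor paths.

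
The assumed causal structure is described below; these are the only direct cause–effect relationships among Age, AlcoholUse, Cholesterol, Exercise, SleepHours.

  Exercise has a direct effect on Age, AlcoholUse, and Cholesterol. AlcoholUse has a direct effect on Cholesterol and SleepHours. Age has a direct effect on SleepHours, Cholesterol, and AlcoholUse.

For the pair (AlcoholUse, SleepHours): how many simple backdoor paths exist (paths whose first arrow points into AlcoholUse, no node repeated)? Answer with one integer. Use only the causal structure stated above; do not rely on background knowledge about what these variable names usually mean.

A backdoor path from AlcoholUse to SleepHours is any simple undirected path whose first edge points into AlcoholUse (i.e. leaves AlcoholUse via a parent).
Parents of AlcoholUse: {Age, Exercise}.
Enumerating:
  P1: AlcoholUse <- Exercise -> Age -> SleepHours
  P2: AlcoholUse <- Exercise -> Cholesterol <- Age -> SleepHours
  P3: AlcoholUse <- Age -> SleepHours
That exhausts the simple backdoor paths. Count: 3.

3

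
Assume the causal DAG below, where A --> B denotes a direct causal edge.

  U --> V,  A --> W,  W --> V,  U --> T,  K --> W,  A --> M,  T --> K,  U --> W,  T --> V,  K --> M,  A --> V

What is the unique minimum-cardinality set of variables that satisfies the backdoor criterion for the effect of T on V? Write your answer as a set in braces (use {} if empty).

Variables eligible for adjustment (non-descendants of T, excluding T and V): {A, U}.
Backdoor paths from T to V:
  P1: T <- U -> W <- K -> M <- A -> V
  P2: T <- U -> W <- A -> V
  P3: T <- U -> W -> V
  P4: T <- U -> V
The empty set is not sufficient: P3 (T <- U -> W -> V) has no collider blocking it and no conditioned non-collider, so it is open.
Try {U}:
  P1: blocked at fork node U ∈ conditioning set.
  P2: blocked at fork node U ∈ conditioning set.
  P3: blocked at fork node U ∈ conditioning set.
  P4: blocked at fork node U ∈ conditioning set.
{U} contains no descendant of T and blocks every backdoor path.
No other singleton works — e.g. {A} leaves P3 open — so {U} is the unique smallest valid adjustment set.

{U}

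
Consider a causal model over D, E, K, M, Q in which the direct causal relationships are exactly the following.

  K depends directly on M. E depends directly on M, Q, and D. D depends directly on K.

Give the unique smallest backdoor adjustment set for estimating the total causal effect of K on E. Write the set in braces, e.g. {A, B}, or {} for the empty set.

Variables eligible for adjustment (non-descendants of K, excluding K and E): {M, Q}.
Backdoor paths from K to E:
  P1: K <- M -> E
The empty set is not sufficient: P1 (K <- M -> E) has no collider blocking it and no conditioned non-collider, so it is open.
Try {M}:
  P1: blocked at fork node M ∈ conditioning set.
{M} contains no descendant of K and blocks every backdoor path.
No other singleton works — e.g. {Q} leaves P1 open — so {M} is the unique smallest valid adjustment set.

{M}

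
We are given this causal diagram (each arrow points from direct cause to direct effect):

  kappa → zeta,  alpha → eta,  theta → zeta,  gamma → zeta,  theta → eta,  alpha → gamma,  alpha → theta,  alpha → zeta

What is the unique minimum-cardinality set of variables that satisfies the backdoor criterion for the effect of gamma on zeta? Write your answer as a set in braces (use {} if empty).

{alpha}

Variables eligible for adjustment (non-descendants of gamma, excluding gamma and zeta): {alpha, eta, kappa, theta}.
Backdoor paths from gamma to zeta:
  P1: gamma <- alpha -> theta -> zeta
  P2: gamma <- alpha -> eta <- theta -> zeta
  P3: gamma <- alpha -> zeta
The empty set is not sufficient: P1 (gamma <- alpha -> theta -> zeta) has no collider blocking it and no conditioned non-collider, so it is open.
Try {alpha}:
  P1: blocked at fork node alpha ∈ conditioning set.
  P2: blocked at fork node alpha ∈ conditioning set.
  P3: blocked at fork node alpha ∈ conditioning set.
{alpha} contains no descendant of gamma and blocks every backdoor path.
No other singleton works — e.g. {kappa} leaves P1 open — so {alpha} is the unique smallest valid adjustment set.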